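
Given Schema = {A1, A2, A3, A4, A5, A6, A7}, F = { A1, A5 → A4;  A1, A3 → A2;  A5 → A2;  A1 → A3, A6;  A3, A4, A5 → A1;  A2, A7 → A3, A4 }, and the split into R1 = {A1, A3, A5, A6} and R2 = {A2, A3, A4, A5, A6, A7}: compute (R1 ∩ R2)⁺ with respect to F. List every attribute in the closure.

R1 ∩ R2 = {A3, A5, A6}.
A5 → A2 applies, adding A2
Closure: {A2, A3, A5, A6}.

A2, A3, A5, A6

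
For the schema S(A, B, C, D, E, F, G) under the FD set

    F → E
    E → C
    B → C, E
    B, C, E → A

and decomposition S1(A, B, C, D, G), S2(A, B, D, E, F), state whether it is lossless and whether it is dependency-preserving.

lossy and not dependency-preserving

Lossless test: (A, B, D)⁺ = {A, B, C, D, E}, which is a superkey of neither fragment — lossy.
Dependency preservation: the restricted closure of {E} across the fragments never reaches {C}, so E → C cannot be enforced without a join — not preserved.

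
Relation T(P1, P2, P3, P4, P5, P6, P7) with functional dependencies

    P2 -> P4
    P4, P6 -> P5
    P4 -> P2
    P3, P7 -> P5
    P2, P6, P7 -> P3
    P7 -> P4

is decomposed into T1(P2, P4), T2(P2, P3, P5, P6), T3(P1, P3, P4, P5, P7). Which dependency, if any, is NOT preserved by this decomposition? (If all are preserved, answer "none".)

Check P2, P6, P7 → P3: no single fragment contains all of {P2, P3, P6, P7}, and the restricted closure of {P2, P6, P7} across the fragments never reaches {P3}.
P2 → P4 is preserved.
P4, P6 → P5 is preserved.
P4 → P2 is preserved.
P3, P7 → P5 is preserved.
P7 → P4 is preserved.

P2, P6, P7 -> P3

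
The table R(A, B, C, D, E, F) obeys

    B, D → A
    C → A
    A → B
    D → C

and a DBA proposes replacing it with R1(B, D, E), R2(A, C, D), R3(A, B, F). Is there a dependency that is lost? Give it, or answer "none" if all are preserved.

none

B, D → A: restricted closure across fragments reaches A.
C → A lies within R2.
A → B lies within R3.
D → C lies within R2.
Every dependency is enforceable on the fragments, so the decomposition is dependency-preserving.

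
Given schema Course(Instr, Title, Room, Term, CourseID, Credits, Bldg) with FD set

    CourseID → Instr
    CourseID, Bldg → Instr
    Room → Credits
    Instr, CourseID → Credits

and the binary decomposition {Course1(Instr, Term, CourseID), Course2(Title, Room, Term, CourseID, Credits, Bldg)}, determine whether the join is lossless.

Yes

Common attributes: Course1 ∩ Course2 = {Term, CourseID}.
Closure of {Term, CourseID}: CourseID → Instr applies, adding Instr; Instr, CourseID → Credits applies, adding Credits. So (Term, CourseID)⁺ = {Instr, Term, CourseID, Credits}.
This closure contains every attribute of Course1, so Course1 ∩ Course2 → Course1. The join is lossless.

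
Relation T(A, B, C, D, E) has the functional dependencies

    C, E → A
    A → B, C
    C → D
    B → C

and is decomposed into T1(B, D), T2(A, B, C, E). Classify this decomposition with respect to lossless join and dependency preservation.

Lossless test: (B)⁺ = {B, C, D}, which contains all of one fragment — lossless.
Dependency preservation: the restricted closure of {C} across the fragments never reaches {D}, so C → D cannot be enforced without a join — not preserved.

lossless but not dependency-preserving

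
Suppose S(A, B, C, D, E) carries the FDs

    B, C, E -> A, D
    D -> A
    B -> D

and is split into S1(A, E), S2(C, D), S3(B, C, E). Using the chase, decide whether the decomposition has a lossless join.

Chase test. Columns are A, B, C, D, E; row i has aⱼ where attribute j ∈ Si, else bᵢⱼ.
Initial tableau (one row per fragment):
  row 1: a1 b12 b13 b14 a5
  row 2: b21 b22 a3 a4 b25
  row 3: b31 a2 a3 b34 a5
No row becomes fully distinguished — the join is lossy.

No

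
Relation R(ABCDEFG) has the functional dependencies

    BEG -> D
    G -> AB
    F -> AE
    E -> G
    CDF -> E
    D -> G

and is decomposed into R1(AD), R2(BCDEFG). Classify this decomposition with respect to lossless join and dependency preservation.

Lossless test: (D)⁺ = {ABDG}, which contains all of one fragment — lossless.
Dependency preservation: the restricted closure of {G} across the fragments never reaches {AB}, so G → AB cannot be enforced without a join — not preserved.

lossless but not dependency-preserving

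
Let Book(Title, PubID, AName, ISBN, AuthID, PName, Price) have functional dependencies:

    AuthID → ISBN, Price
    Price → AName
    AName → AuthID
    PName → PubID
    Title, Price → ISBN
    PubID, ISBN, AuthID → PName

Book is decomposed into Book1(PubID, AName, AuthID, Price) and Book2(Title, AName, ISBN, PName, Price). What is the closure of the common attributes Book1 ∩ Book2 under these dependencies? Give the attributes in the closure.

Book1 ∩ Book2 = {AName, Price}.
AName → AuthID applies, adding AuthID
AuthID → ISBN, Price applies, adding ISBN
Closure: {AName, ISBN, AuthID, Price}.

AName, ISBN, AuthID, Price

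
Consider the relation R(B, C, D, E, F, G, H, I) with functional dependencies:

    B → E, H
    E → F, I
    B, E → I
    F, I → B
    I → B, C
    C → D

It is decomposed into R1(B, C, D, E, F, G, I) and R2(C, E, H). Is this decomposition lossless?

Common attributes: R1 ∩ R2 = {C, E}.
Closure of {C, E}: E → F, I applies, adding F, I; F, I → B applies, adding B; C → D applies, adding D; B → E, H applies, adding H. So (C, E)⁺ = {B, C, D, E, F, H, I}.
This closure contains every attribute of R2, so R1 ∩ R2 → R2. The join is lossless.

Yes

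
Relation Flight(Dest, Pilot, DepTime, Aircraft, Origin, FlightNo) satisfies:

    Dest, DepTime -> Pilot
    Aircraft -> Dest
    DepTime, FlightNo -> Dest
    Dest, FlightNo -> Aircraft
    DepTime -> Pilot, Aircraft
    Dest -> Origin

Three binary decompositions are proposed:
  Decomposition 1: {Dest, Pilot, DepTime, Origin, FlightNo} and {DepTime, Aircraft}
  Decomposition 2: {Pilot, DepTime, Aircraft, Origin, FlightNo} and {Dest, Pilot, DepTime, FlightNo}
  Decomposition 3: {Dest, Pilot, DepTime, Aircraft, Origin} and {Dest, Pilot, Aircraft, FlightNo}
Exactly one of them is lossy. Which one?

Decomposition 3

Decomposition 1: common = {DepTime}, closure = {Dest, Pilot, DepTime, Aircraft, Origin} → lossless.
Decomposition 2: common = {Pilot, DepTime, FlightNo}, closure = {Dest, Pilot, DepTime, Aircraft, Origin, FlightNo} → lossless.
Decomposition 3: common = {Dest, Pilot, Aircraft}, closure = {Dest, Pilot, Aircraft, Origin} → lossy.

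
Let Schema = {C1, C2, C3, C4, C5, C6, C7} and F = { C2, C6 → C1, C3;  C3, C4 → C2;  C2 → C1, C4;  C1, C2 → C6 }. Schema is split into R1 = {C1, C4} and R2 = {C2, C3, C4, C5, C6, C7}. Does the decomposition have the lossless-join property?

Common attributes: R1 ∩ R2 = {C4}.
No dependency enlarges {C4}, so (C4)⁺ = {C4}.
The closure contains neither all of R1 = {C1, C4} nor all of R2 = {C2, C3, C4, C5, C6, C7}, so the common attributes are not a superkey of either fragment. The join is lossy.

No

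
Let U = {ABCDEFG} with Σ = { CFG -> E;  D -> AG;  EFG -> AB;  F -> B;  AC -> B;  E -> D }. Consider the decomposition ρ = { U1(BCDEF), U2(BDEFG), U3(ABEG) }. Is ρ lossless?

Yes

Chase test. Columns are ABCDEFG; row i has aⱼ where attribute j ∈ Ui, else bᵢⱼ.
Initial tableau (one row per fragment):
  row 1: b11 a2 a3 a4 a5 a6 b17
  row 2: b21 a2 b23 a4 a5 a6 a7
  row 3: a1 a2 b33 b34 a5 b36 a7
Rows 1 and 2 agree on D; apply D→AG and equate their AG entries.
Rows 1 and 3 agree on E; apply E→D and equate their D entries.
Rows 1 and 3 agree on D; apply D→AG and equate their AG entries.
Row 1 is now all distinguished symbols — the join is lossless.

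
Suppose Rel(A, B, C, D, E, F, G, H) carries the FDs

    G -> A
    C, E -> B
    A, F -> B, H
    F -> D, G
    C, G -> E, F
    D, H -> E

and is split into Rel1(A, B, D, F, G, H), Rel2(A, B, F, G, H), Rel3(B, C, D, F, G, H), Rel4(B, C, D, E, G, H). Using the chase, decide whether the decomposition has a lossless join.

Chase test. Columns are A, B, C, D, E, F, G, H; row i has aⱼ where attribute j ∈ Reli, else bᵢⱼ.
Initial tableau (one row per fragment):
  row 1: a1 a2 b13 a4 b15 a6 a7 a8
  row 2: a1 a2 b23 b24 b25 a6 a7 a8
  row 3: b31 a2 a3 a4 b35 a6 a7 a8
  row 4: b41 a2 a3 a4 a5 b46 a7 a8
Rows 1 and 3 agree on G; apply G→A and equate their A entries.
Rows 1 and 4 agree on G; apply G→A and equate their A entries.
Rows 1 and 2 agree on F; apply F→D, G and equate their D, G entries.
Rows 3 and 4 agree on C, G; apply C, G→E, F and equate their E, F entries.
Rows 1 and 2 agree on D, H; apply D, H→E and equate their E entries.
Rows 1 and 3 agree on D, H; apply D, H→E and equate their E entries.
Row 3 is now all distinguished symbols — the join is lossless.

Yes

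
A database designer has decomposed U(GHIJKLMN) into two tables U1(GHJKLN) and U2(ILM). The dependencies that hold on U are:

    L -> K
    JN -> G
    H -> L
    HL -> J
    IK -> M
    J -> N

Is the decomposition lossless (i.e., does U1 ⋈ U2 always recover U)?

No

Common attributes: U1 ∩ U2 = {L}.
Closure of {L}: L → K applies, adding K. So (L)⁺ = {KL}.
The closure contains neither all of U1 = {GHJKLN} nor all of U2 = {ILM}, so the common attributes are not a superkey of either fragment. The join is lossy.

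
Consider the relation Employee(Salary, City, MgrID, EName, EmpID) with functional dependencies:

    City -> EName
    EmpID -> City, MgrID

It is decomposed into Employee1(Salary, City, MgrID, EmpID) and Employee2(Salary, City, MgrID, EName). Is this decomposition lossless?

Yes

Common attributes: Employee1 ∩ Employee2 = {Salary, City, MgrID}.
Closure of {Salary, City, MgrID}: City → EName applies, adding EName. So (Salary, City, MgrID)⁺ = {Salary, City, MgrID, EName}.
This closure contains every attribute of Employee2, so Employee1 ∩ Employee2 → Employee2. The join is lossless.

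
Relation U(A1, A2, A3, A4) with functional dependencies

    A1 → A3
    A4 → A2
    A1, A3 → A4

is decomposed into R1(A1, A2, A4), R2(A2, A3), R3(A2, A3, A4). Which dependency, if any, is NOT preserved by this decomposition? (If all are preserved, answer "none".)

Check A1 → A3: no single fragment contains all of {A1, A3}, and the restricted closure of {A1} across the fragments never reaches {A3}.
A4 → A2 is preserved.
A1, A3 → A4 is preserved.

A1 → A3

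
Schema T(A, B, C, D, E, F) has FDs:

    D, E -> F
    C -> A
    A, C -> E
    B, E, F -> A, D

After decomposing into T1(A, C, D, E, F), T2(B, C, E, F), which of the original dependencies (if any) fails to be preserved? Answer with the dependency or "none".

Check B, E, F → A, D: no single fragment contains all of {A, B, D, E, F}, and the restricted closure of {B, E, F} across the fragments never reaches {A, D}.
D, E → F is preserved.
C → A is preserved.
A, C → E is preserved.

B, E, F -> A, D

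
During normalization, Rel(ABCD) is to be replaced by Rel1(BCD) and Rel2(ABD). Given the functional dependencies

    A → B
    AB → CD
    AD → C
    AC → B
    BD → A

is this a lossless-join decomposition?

Yes

Common attributes: Rel1 ∩ Rel2 = {BD}.
Closure of {BD}: BD → A applies, adding A; AB → CD applies, adding C. So (BD)⁺ = {ABCD}.
This closure contains every attribute of Rel1, so Rel1 ∩ Rel2 → Rel1. The join is lossless.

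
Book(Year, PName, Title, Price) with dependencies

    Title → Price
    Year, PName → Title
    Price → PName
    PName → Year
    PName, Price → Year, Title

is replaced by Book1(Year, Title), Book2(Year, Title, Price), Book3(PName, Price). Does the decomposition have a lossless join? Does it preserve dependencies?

lossless and dependency-preserving

Lossless test (chase): Rows 1 and 2 agree on Title; apply Title→Price and equate their Price entries. Rows 1 and 2 agree on Price; apply Price→PName and equate their PName entries. Rows 1 and 3 agree on Price; apply Price→PName and equate their PName entries. Rows 1 and 3 agree on PName; apply PName→Year and equate their Year entries. Rows 1 and 3 agree on PName, Price; apply PName, Price→Year, Title and equate their Year, Title entries. Row 1 is now all distinguished symbols — the join is lossless.
Dependency preservation: Year, PName → Title; PName → Year; PName, Price → Year, Title are not contained in any single fragment, but the restricted closure of each left-hand side across the fragments still reaches the right-hand side; the remaining FDs each lie inside some fragment. All dependencies are preserved.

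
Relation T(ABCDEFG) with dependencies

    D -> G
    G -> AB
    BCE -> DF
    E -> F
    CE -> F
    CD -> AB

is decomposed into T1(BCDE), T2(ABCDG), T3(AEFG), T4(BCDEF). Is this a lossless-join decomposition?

Yes

Chase test. Columns are ABCDEFG; row i has aⱼ where attribute j ∈ Ti, else bᵢⱼ.
Initial tableau (one row per fragment):
  row 1: b11 a2 a3 a4 a5 b16 b17
  row 2: a1 a2 a3 a4 b25 b26 a7
  row 3: a1 b32 b33 b34 a5 a6 a7
  row 4: b41 a2 a3 a4 a5 a6 b47
Rows 1 and 2 agree on D; apply D→G and equate their G entries.
Rows 1 and 4 agree on D; apply D→G and equate their G entries.
Rows 1 and 2 agree on G; apply G→AB and equate their AB entries.
Rows 1 and 3 agree on G; apply G→AB and equate their AB entries.
Rows 1 and 4 agree on G; apply G→AB and equate their AB entries.
Rows 1 and 4 agree on BCE; apply BCE→DF and equate their DF entries.
Row 1 is now all distinguished symbols — the join is lossless.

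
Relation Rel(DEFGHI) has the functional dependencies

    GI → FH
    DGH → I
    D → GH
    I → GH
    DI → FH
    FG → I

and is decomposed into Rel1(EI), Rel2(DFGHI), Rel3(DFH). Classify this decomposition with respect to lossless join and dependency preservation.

Lossless test (chase): Rows 2 and 3 agree on D; apply D→GH and equate their GH entries. Rows 1 and 2 agree on I; apply I→GH and equate their GH entries. Rows 2 and 3 agree on FG; apply FG→I and equate their I entries. Rows 1 and 2 agree on GI; apply GI→FH and equate their FH entries. No row becomes fully distinguished — the join is lossy.
Dependency preservation: every FD's attributes lie within a single fragment, so each can be enforced locally — preserved.

lossy but dependency-preserving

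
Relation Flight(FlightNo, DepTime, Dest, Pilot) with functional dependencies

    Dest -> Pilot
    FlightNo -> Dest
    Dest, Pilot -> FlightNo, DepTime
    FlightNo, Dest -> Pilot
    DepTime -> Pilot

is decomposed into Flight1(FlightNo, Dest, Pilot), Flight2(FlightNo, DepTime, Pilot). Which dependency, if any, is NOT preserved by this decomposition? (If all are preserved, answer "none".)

Dest → Pilot lies within Flight1.
FlightNo → Dest lies within Flight1.
Dest, Pilot → FlightNo, DepTime: restricted closure across fragments reaches FlightNo, DepTime.
FlightNo, Dest → Pilot lies within Flight1.
DepTime → Pilot lies within Flight2.
Every dependency is enforceable on the fragments, so the decomposition is dependency-preserving.

none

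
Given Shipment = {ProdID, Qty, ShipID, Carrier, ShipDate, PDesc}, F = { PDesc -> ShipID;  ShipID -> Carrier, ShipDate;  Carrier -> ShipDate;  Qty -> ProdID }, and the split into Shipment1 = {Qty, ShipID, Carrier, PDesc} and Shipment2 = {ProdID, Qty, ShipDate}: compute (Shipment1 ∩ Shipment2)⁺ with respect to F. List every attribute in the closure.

Shipment1 ∩ Shipment2 = {Qty}.
Qty → ProdID applies, adding ProdID
Closure: {ProdID, Qty}.

ProdID, Qty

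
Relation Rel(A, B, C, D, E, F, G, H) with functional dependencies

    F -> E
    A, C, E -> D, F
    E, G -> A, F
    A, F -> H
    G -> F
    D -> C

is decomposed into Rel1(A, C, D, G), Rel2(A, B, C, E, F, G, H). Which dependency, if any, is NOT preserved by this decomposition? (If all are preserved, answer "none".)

A, C, E -> D, F

Check A, C, E → D, F: no single fragment contains all of {A, C, D, E, F}, and the restricted closure of {A, C, E} across the fragments never reaches {D, F}.
F → E is preserved.
E, G → A, F is preserved.
A, F → H is preserved.
G → F is preserved.
D → C is preserved.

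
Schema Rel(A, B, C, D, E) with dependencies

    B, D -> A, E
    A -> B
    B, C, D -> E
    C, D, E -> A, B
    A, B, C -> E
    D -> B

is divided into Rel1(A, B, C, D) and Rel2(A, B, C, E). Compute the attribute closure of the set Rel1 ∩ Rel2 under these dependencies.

A, B, C, E

Rel1 ∩ Rel2 = {A, B, C}.
A, B, C → E applies, adding E
Closure: {A, B, C, E}.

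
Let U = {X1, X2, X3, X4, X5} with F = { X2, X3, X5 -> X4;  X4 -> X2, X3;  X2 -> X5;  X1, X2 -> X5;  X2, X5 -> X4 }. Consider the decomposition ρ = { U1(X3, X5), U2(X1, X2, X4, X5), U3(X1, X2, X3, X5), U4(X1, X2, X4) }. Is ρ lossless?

Yes

Chase test. Columns are X1, X2, X3, X4, X5; row i has aⱼ where attribute j ∈ Ui, else bᵢⱼ.
Initial tableau (one row per fragment):
  row 1: b11 b12 a3 b14 a5
  row 2: a1 a2 b23 a4 a5
  row 3: a1 a2 a3 b34 a5
  row 4: a1 a2 b43 a4 b45
Rows 2 and 4 agree on X4; apply X4→X2, X3 and equate their X2, X3 entries.
Rows 2 and 4 agree on X2; apply X2→X5 and equate their X5 entries.
Rows 2 and 3 agree on X2, X5; apply X2, X5→X4 and equate their X4 entries.
Rows 2 and 3 agree on X4; apply X4→X2, X3 and equate their X2, X3 entries.
Row 2 is now all distinguished symbols — the join is lossless.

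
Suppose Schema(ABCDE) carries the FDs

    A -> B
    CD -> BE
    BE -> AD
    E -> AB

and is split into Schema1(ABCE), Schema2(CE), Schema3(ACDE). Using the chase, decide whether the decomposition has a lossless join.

Yes

Chase test. Columns are ABCDE; row i has aⱼ where attribute j ∈ Schemai, else bᵢⱼ.
Initial tableau (one row per fragment):
  row 1: a1 a2 a3 b14 a5
  row 2: b21 b22 a3 b24 a5
  row 3: a1 b32 a3 a4 a5
Rows 1 and 3 agree on A; apply A→B and equate their B entries.
Rows 1 and 3 agree on BE; apply BE→AD and equate their AD entries.
Rows 1 and 2 agree on E; apply E→AB and equate their AB entries.
Rows 1 and 2 agree on BE; apply BE→AD and equate their AD entries.
Row 1 is now all distinguished symbols — the join is lossless.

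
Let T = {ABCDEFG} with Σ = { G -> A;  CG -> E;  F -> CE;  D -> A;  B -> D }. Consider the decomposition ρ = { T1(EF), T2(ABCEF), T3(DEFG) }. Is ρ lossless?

No

Chase test. Columns are ABCDEFG; row i has aⱼ where attribute j ∈ Ti, else bᵢⱼ.
Initial tableau (one row per fragment):
  row 1: b11 b12 b13 b14 a5 a6 b17
  row 2: a1 a2 a3 b24 a5 a6 b27
  row 3: b31 b32 b33 a4 a5 a6 a7
Rows 1 and 2 agree on F; apply F→CE and equate their CE entries.
Rows 1 and 3 agree on F; apply F→CE and equate their CE entries.
No row becomes fully distinguished — the join is lossy.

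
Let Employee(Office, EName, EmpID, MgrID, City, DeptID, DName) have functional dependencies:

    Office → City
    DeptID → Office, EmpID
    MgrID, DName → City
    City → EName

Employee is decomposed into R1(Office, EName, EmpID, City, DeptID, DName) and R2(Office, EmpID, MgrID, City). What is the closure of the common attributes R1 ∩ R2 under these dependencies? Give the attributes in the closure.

Office, EName, EmpID, City

R1 ∩ R2 = {Office, EmpID, City}.
City → EName applies, adding EName
Closure: {Office, EName, EmpID, City}.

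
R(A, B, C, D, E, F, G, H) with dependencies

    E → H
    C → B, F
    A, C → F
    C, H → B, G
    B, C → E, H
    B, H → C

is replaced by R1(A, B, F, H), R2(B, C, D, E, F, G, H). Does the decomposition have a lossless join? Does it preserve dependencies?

lossy but dependency-preserving

Lossless test: (B, F, H)⁺ = {B, C, E, F, G, H}, which is a superkey of neither fragment — lossy.
Dependency preservation: A, C → F is not contained in any single fragment, but the restricted closure of its left-hand side across the fragments still reaches the right-hand side; the remaining FDs each lie inside some fragment. All dependencies are preserved.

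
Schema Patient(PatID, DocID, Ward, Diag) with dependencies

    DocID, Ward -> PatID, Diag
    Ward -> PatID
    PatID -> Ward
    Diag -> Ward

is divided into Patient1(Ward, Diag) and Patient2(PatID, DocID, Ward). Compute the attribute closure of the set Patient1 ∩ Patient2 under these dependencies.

PatID, Ward

Patient1 ∩ Patient2 = {Ward}.
Ward → PatID applies, adding PatID
Closure: {PatID, Ward}.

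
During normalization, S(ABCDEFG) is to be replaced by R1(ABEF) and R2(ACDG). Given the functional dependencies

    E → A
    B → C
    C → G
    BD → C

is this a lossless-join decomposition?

No

Common attributes: R1 ∩ R2 = {A}.
No dependency enlarges {A}, so (A)⁺ = {A}.
The closure contains neither all of R1 = {ABEF} nor all of R2 = {ACDG}, so the common attributes are not a superkey of either fragment. The join is lossy.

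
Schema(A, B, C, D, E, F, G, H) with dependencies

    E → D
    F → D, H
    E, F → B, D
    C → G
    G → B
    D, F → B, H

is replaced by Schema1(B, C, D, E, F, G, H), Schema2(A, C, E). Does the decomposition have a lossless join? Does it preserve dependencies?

Lossless test: (C, E)⁺ = {B, C, D, E, G}, which is a superkey of neither fragment — lossy.
Dependency preservation: every FD's attributes lie within a single fragment, so each can be enforced locally — preserved.

lossy but dependency-preserving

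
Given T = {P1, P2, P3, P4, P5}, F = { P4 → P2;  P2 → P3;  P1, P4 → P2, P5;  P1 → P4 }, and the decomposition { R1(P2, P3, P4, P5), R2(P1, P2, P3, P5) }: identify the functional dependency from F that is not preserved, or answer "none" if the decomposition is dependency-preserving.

Check P1 → P4: no single fragment contains all of {P1, P4}, and the restricted closure of {P1} across the fragments never reaches {P4}.
P4 → P2 is preserved.
P2 → P3 is preserved.
P1, P4 → P2, P5 is preserved.

P1 → P4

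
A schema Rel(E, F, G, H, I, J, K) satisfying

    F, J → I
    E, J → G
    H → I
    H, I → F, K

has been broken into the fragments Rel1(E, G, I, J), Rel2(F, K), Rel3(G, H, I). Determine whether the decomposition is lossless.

Chase test. Columns are E, F, G, H, I, J, K; row i has aⱼ where attribute j ∈ Reli, else bᵢⱼ.
Initial tableau (one row per fragment):
  row 1: a1 b12 a3 b14 a5 a6 b17
  row 2: b21 a2 b23 b24 b25 b26 a7
  row 3: b31 b32 a3 a4 a5 b36 b37
No row becomes fully distinguished — the join is lossy.

No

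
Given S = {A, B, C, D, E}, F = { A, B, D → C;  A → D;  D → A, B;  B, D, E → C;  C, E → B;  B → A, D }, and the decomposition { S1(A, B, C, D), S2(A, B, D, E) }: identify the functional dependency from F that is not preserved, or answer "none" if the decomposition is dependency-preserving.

C, E → B

Check C, E → B: no single fragment contains all of {B, C, E}, and the restricted closure of {C, E} across the fragments never reaches {B}.
A, B, D → C is preserved.
A → D is preserved.
D → A, B is preserved.
B, D, E → C is preserved.
B → A, D is preserved.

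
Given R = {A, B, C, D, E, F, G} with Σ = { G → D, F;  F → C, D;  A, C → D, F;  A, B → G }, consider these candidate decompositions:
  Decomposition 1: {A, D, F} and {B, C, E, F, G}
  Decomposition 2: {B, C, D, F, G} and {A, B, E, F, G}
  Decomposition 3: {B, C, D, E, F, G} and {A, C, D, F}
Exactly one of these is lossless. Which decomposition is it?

Decomposition 2

Decomposition 1: common = {F}, closure = {C, D, F} → lossy.
Decomposition 2: common = {B, F, G}, closure = {B, C, D, F, G} → lossless.
Decomposition 3: common = {C, D, F}, closure = {C, D, F} → lossy.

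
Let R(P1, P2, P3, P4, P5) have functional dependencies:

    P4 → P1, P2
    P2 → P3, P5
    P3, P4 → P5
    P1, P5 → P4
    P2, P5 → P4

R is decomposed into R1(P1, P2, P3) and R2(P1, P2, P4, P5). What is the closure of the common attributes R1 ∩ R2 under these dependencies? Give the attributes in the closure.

P1, P2, P3, P4, P5

R1 ∩ R2 = {P1, P2}.
P2 → P3, P5 applies, adding P3, P5
P1, P5 → P4 applies, adding P4
Closure: {P1, P2, P3, P4, P5}.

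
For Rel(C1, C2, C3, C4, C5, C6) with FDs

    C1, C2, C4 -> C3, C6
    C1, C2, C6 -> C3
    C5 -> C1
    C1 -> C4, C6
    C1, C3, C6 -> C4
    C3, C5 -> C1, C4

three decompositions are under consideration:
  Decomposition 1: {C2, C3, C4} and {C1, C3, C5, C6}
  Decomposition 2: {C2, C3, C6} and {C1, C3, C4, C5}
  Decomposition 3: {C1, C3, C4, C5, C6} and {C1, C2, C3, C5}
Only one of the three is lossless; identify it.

Decomposition 3

Decomposition 1: common = {C3}, closure = {C3} → lossy.
Decomposition 2: common = {C3}, closure = {C3} → lossy.
Decomposition 3: common = {C1, C3, C5}, closure = {C1, C3, C4, C5, C6} → lossless.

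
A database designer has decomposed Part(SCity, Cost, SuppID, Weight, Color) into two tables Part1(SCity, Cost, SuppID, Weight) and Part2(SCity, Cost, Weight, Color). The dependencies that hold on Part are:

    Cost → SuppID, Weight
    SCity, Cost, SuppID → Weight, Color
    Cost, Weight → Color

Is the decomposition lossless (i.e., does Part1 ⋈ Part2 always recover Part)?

Common attributes: Part1 ∩ Part2 = {SCity, Cost, Weight}.
Closure of {SCity, Cost, Weight}: Cost → SuppID, Weight applies, adding SuppID; SCity, Cost, SuppID → Weight, Color applies, adding Color. So (SCity, Cost, Weight)⁺ = {SCity, Cost, SuppID, Weight, Color}.
This closure contains every attribute of Part1, so Part1 ∩ Part2 → Part1. The join is lossless.

Yes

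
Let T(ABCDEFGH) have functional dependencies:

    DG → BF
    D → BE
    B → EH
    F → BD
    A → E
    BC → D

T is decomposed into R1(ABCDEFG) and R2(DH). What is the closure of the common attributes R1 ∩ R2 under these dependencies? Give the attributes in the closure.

BDEH

R1 ∩ R2 = {D}.
D → BE applies, adding BE
B → EH applies, adding H
Closure: {BDEH}.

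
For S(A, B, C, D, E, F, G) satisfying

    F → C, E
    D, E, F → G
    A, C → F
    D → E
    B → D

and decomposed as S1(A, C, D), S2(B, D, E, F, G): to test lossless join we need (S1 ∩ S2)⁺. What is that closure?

S1 ∩ S2 = {D}.
D → E applies, adding E
Closure: {D, E}.

D, E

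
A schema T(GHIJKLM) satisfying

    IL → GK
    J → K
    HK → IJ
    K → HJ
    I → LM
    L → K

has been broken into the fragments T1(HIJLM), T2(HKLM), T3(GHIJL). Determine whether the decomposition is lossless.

Chase test. Columns are GHIJKLM; row i has aⱼ where attribute j ∈ Ti, else bᵢⱼ.
Initial tableau (one row per fragment):
  row 1: b11 a2 a3 a4 b15 a6 a7
  row 2: b21 a2 b23 b24 a5 a6 a7
  row 3: a1 a2 a3 a4 b35 a6 b37
Rows 1 and 3 agree on IL; apply IL→GK and equate their GK entries.
Rows 1 and 3 agree on I; apply I→LM and equate their LM entries.
Rows 1 and 2 agree on L; apply L→K and equate their K entries.
Rows 1 and 2 agree on HK; apply HK→IJ and equate their IJ entries.
Rows 1 and 2 agree on IL; apply IL→GK and equate their GK entries.
Row 1 is now all distinguished symbols — the join is lossless.

Yes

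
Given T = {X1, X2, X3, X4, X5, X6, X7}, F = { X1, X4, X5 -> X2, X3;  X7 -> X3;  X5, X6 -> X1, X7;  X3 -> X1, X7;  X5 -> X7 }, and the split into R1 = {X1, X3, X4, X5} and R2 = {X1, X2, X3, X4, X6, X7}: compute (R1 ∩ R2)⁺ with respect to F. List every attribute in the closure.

X1, X3, X4, X7

R1 ∩ R2 = {X1, X3, X4}.
X3 → X1, X7 applies, adding X7
Closure: {X1, X3, X4, X7}.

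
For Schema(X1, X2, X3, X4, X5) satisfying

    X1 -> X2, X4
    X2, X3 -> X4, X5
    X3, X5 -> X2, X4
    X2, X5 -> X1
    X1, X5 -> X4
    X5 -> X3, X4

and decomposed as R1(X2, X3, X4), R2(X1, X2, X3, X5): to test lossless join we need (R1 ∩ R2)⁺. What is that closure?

R1 ∩ R2 = {X2, X3}.
X2, X3 → X4, X5 applies, adding X4, X5
X2, X5 → X1 applies, adding X1
Closure: {X1, X2, X3, X4, X5}.

X1, X2, X3, X4, X5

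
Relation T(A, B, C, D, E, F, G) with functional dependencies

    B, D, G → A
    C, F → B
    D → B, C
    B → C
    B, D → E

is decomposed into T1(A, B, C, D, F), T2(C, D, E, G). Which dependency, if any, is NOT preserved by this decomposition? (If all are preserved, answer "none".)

B, D, G → A

Check B, D, G → A: no single fragment contains all of {A, B, D, G}, and the restricted closure of {B, D, G} across the fragments never reaches {A}.
C, F → B is preserved.
D → B, C is preserved.
B → C is preserved.
B, D → E is preserved.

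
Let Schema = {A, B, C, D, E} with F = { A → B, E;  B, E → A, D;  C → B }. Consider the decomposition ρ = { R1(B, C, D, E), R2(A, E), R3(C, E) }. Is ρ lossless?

Chase test. Columns are A, B, C, D, E; row i has aⱼ where attribute j ∈ Ri, else bᵢⱼ.
Initial tableau (one row per fragment):
  row 1: b11 a2 a3 a4 a5
  row 2: a1 b22 b23 b24 a5
  row 3: b31 b32 a3 b34 a5
Rows 1 and 3 agree on C; apply C→B and equate their B entries.
Rows 1 and 3 agree on B, E; apply B, E→A, D and equate their A, D entries.
No row becomes fully distinguished — the join is lossy.

No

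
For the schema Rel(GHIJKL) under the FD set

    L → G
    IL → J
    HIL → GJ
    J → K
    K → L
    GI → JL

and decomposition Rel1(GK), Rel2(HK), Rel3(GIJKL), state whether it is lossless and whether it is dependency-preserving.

lossy but dependency-preserving

Lossless test (chase): Rows 1 and 2 agree on K; apply K→L and equate their L entries. Rows 1 and 3 agree on K; apply K→L and equate their L entries. Rows 1 and 2 agree on L; apply L→G and equate their G entries. No row becomes fully distinguished — the join is lossy.
Dependency preservation: HIL → GJ is not contained in any single fragment, but the restricted closure of its left-hand side across the fragments still reaches the right-hand side; the remaining FDs each lie inside some fragment. All dependencies are preserved.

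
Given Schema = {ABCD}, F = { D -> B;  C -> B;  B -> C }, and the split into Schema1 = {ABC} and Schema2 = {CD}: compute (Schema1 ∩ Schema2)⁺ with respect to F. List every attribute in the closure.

Schema1 ∩ Schema2 = {C}.
C → B applies, adding B
Closure: {BC}.

BC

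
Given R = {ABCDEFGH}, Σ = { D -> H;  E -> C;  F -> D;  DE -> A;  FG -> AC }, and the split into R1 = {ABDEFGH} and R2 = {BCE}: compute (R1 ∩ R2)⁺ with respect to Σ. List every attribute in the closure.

R1 ∩ R2 = {BE}.
E → C applies, adding C
Closure: {BCE}.

BCE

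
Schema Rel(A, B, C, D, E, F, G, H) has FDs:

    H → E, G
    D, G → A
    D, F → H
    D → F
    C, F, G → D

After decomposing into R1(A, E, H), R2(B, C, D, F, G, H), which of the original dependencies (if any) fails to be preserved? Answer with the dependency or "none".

D, G → A

Check D, G → A: no single fragment contains all of {A, D, G}, and the restricted closure of {D, G} across the fragments never reaches {A}.
H → E, G is preserved.
D, F → H is preserved.
D → F is preserved.
C, F, G → D is preserved.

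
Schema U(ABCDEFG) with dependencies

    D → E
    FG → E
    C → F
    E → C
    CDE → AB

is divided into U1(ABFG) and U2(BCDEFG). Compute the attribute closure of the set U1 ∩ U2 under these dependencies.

BCEFG

U1 ∩ U2 = {BFG}.
FG → E applies, adding E
E → C applies, adding C
Closure: {BCEFG}.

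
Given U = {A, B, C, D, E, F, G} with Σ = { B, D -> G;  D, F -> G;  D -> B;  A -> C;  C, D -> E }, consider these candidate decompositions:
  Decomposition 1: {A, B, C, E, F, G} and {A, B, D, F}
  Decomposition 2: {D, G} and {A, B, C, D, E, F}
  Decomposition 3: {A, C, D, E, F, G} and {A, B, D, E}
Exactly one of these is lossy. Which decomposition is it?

Decomposition 1

Decomposition 1: common = {A, B, F}, closure = {A, B, C, F} → lossy.
Decomposition 2: common = {D}, closure = {B, D, G} → lossless.
Decomposition 3: common = {A, D, E}, closure = {A, B, C, D, E, G} → lossless.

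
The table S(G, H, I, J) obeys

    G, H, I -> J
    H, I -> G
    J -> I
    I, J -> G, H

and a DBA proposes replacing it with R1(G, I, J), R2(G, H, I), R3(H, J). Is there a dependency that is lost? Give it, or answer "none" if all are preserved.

Check G, H, I → J: no single fragment contains all of {G, H, I, J}, and the restricted closure of {G, H, I} across the fragments never reaches {J}.
H, I → G is preserved.
J → I is preserved.
I, J → G, H is preserved.

G, H, I -> J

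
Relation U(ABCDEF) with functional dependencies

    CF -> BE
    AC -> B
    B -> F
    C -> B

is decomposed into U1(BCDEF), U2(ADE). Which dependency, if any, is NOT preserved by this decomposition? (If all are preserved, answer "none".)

none

CF → BE lies within U1.
AC → B: restricted closure across fragments reaches B.
B → F lies within U1.
C → B lies within U1.
Every dependency is enforceable on the fragments, so the decomposition is dependency-preserving.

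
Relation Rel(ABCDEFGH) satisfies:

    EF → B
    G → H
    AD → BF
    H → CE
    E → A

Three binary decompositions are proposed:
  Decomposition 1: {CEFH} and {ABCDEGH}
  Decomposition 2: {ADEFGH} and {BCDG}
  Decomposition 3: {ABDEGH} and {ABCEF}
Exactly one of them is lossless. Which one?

Decomposition 2

Decomposition 1: common = {CEH}, closure = {ACEH} → lossy.
Decomposition 2: common = {DG}, closure = {ABCDEFGH} → lossless.
Decomposition 3: common = {ABE}, closure = {ABE} → lossy.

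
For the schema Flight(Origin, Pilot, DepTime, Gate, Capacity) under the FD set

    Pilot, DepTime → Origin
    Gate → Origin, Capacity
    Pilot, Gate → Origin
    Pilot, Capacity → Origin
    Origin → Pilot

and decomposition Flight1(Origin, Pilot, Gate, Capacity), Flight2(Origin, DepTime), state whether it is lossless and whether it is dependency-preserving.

Lossless test: (Origin)⁺ = {Origin, Pilot}, which is a superkey of neither fragment — lossy.
Dependency preservation: the restricted closure of {Pilot, DepTime} across the fragments never reaches {Origin}, so Pilot, DepTime → Origin cannot be enforced without a join — not preserved.

lossy and not dependency-preserving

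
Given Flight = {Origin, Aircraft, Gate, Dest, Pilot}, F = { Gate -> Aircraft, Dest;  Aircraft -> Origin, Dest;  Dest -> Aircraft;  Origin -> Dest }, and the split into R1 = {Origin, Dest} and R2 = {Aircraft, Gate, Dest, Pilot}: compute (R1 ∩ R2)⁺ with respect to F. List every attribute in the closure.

Origin, Aircraft, Dest

R1 ∩ R2 = {Dest}.
Dest → Aircraft applies, adding Aircraft
Aircraft → Origin, Dest applies, adding Origin
Closure: {Origin, Aircraft, Dest}.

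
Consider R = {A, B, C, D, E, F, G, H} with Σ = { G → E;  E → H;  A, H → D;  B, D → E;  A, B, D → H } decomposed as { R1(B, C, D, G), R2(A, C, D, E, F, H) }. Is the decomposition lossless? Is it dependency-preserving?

Lossless test: (C, D)⁺ = {C, D}, which is a superkey of neither fragment — lossy.
Dependency preservation: the restricted closure of {G} across the fragments never reaches {E}, so G → E cannot be enforced without a join — not preserved.

lossy and not dependency-preserving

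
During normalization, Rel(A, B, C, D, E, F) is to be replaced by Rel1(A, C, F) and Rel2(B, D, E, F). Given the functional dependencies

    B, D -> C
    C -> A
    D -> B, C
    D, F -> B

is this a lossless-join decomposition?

Common attributes: Rel1 ∩ Rel2 = {F}.
No dependency enlarges {F}, so (F)⁺ = {F}.
The closure contains neither all of Rel1 = {A, C, F} nor all of Rel2 = {B, D, E, F}, so the common attributes are not a superkey of either fragment. The join is lossy.

No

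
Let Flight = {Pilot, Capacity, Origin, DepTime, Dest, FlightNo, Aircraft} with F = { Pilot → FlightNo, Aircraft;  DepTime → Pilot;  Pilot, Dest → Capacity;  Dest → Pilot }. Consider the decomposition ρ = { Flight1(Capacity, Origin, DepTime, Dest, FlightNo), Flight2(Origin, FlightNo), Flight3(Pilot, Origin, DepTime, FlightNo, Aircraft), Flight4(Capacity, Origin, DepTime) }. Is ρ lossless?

Yes

Chase test. Columns are Pilot, Capacity, Origin, DepTime, Dest, FlightNo, Aircraft; row i has aⱼ where attribute j ∈ Flighti, else bᵢⱼ.
Initial tableau (one row per fragment):
  row 1: b11 a2 a3 a4 a5 a6 b17
  row 2: b21 b22 a3 b24 b25 a6 b27
  row 3: a1 b32 a3 a4 b35 a6 a7
  row 4: b41 a2 a3 a4 b45 b46 b47
Rows 1 and 3 agree on DepTime; apply DepTime→Pilot and equate their Pilot entries.
Rows 1 and 4 agree on DepTime; apply DepTime→Pilot and equate their Pilot entries.
Rows 1 and 3 agree on Pilot; apply Pilot→FlightNo, Aircraft and equate their FlightNo, Aircraft entries.
Rows 1 and 4 agree on Pilot; apply Pilot→FlightNo, Aircraft and equate their FlightNo, Aircraft entries.
Row 1 is now all distinguished symbols — the join is lossless.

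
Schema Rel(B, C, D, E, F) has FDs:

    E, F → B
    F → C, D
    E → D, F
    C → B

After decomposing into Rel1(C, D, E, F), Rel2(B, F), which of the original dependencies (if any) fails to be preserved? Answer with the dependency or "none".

Check C → B: no single fragment contains all of {B, C}, and the restricted closure of {C} across the fragments never reaches {B}.
E, F → B is preserved.
F → C, D is preserved.
E → D, F is preserved.

C → B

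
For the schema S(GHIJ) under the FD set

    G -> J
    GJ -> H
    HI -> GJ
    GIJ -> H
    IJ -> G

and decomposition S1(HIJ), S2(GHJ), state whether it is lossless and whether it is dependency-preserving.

Lossless test: (HJ)⁺ = {HJ}, which is a superkey of neither fragment — lossy.
Dependency preservation: the restricted closure of {HI} across the fragments never reaches {GJ}, so HI → GJ cannot be enforced without a join — not preserved.

lossy and not dependency-preserving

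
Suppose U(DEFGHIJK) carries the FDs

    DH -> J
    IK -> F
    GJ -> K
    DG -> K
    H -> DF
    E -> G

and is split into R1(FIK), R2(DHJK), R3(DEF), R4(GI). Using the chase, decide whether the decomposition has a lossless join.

Chase test. Columns are DEFGHIJK; row i has aⱼ where attribute j ∈ Ri, else bᵢⱼ.
Initial tableau (one row per fragment):
  row 1: b11 b12 a3 b14 b15 a6 b17 a8
  row 2: a1 b22 b23 b24 a5 b26 a7 a8
  row 3: a1 a2 a3 b34 b35 b36 b37 b38
  row 4: b41 b42 b43 a4 b45 a6 b47 b48
No row becomes fully distinguished — the join is lossy.

No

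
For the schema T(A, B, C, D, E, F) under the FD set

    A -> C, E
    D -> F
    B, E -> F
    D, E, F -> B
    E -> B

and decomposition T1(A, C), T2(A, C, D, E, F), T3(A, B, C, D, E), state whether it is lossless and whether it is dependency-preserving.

lossless and dependency-preserving

Lossless test (chase): Rows 1 and 2 agree on A; apply A→C, E and equate their C, E entries. Rows 2 and 3 agree on D; apply D→F and equate their F entries. Rows 2 and 3 agree on D, E, F; apply D, E, F→B and equate their B entries. Rows 1 and 2 agree on E; apply E→B and equate their B entries. Rows 1 and 2 agree on B, E; apply B, E→F and equate their F entries. Row 2 is now all distinguished symbols — the join is lossless.
Dependency preservation: B, E → F; D, E, F → B are not contained in any single fragment, but the restricted closure of each left-hand side across the fragments still reaches the right-hand side; the remaining FDs each lie inside some fragment. All dependencies are preserved.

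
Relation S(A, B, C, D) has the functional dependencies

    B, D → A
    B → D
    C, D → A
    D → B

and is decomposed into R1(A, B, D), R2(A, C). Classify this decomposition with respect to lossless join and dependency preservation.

Lossless test: (A)⁺ = {A}, which is a superkey of neither fragment — lossy.
Dependency preservation: C, D → A is not contained in any single fragment, but the restricted closure of its left-hand side across the fragments still reaches the right-hand side; the remaining FDs each lie inside some fragment. All dependencies are preserved.

lossy but dependency-preserving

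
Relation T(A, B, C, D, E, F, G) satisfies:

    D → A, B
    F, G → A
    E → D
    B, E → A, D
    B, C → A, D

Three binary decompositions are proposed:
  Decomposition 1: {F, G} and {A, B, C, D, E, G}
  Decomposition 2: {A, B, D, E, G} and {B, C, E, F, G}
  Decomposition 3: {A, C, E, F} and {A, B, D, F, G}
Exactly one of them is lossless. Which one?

Decomposition 1: common = {G}, closure = {G} → lossy.
Decomposition 2: common = {B, E, G}, closure = {A, B, D, E, G} → lossless.
Decomposition 3: common = {A, F}, closure = {A, F} → lossy.

Decomposition 2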